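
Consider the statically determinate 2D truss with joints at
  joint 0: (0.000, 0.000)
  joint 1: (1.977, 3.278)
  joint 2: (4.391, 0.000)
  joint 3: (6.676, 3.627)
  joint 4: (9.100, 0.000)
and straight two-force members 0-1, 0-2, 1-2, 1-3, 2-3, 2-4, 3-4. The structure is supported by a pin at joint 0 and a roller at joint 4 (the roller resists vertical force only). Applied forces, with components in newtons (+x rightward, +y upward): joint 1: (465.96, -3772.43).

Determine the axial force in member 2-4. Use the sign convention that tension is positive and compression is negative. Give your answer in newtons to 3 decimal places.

N=5 nodes, M=7 members, R=3 reactions → 2N=10, M+R=10
member 0 (0-1): L=3.8280, (cx,cy)=(0.5165,0.8563)
member 1 (0-2): L=4.3910, (cx,cy)=(1.0000,0.0000)
member 2 (1-2): L=4.0710, (cx,cy)=(0.5930,-0.8052)
member 3 (1-3): L=4.7119, (cx,cy)=(0.9973,0.0741)
member 4 (2-3): L=4.2868, (cx,cy)=(0.5330,0.8461)
member 5 (2-4): L=4.7090, (cx,cy)=(1.0000,0.0000)
member 6 (3-4): L=4.3624, (cx,cy)=(0.5557,-0.8314)
solve A·x = −loads:
  F[0-1] = -3252.3204 N (compression)
  F[0-2] = +2145.6327 N (tension)
  F[1-2] = -1350.3290 N (compression)
  F[1-3] = -1348.6173 N (compression)
  F[2-3] = +1285.0922 N (tension)
  F[2-4] = +659.9126 N (tension)
  F[3-4] = -1187.6365 N (compression)
  Rx@0 = -465.9600 N
  Ry@0 = +2785.0112 N
  Ry@4 = +987.4188 N

659.913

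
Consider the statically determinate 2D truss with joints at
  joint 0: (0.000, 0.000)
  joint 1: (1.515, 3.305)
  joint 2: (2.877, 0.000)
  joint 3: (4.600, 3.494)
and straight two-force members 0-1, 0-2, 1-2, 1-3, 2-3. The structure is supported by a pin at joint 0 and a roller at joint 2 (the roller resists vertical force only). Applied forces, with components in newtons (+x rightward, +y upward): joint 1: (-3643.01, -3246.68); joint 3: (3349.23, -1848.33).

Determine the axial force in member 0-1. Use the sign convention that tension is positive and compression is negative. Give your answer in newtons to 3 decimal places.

-602.315

N=4 nodes, M=5 members, R=3 reactions → 2N=8, M+R=8
member 0 (0-1): L=3.6357, (cx,cy)=(0.4167,0.9090)
member 1 (0-2): L=2.8770, (cx,cy)=(1.0000,0.0000)
member 2 (1-2): L=3.5746, (cx,cy)=(0.3810,-0.9246)
member 3 (1-3): L=3.0908, (cx,cy)=(0.9981,0.0611)
member 4 (2-3): L=3.8957, (cx,cy)=(0.4423,0.8969)
solve A·x = −loads:
  F[0-1] = -602.3147 N (compression)
  F[0-2] = -42.7942 N (compression)
  F[1-2] = -2628.2438 N (compression)
  F[1-3] = +4401.6673 N (tension)
  F[2-3] = -2360.9569 N (compression)
  Rx@0 = +293.7800 N
  Ry@0 = +547.5301 N
  Ry@2 = +4547.4799 N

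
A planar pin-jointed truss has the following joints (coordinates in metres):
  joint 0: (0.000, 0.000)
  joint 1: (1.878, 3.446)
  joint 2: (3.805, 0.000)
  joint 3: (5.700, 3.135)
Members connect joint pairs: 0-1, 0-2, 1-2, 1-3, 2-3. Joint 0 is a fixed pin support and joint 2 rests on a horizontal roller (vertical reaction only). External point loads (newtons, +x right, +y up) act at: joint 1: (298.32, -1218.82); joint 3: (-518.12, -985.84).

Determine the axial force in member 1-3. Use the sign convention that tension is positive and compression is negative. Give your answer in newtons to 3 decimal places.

N=4 nodes, M=5 members, R=3 reactions → 2N=8, M+R=8
member 0 (0-1): L=3.9245, (cx,cy)=(0.4785,0.8781)
member 1 (0-2): L=3.8050, (cx,cy)=(1.0000,0.0000)
member 2 (1-2): L=3.9482, (cx,cy)=(0.4881,-0.8728)
member 3 (1-3): L=3.8346, (cx,cy)=(0.9967,-0.0811)
member 4 (2-3): L=3.6632, (cx,cy)=(0.5173,0.8558)
solve A·x = −loads:
  F[0-1] = -322.2914 N (compression)
  F[0-2] = -65.5736 N (compression)
  F[1-2] = -1079.1177 N (compression)
  F[1-3] = +74.3849 N (tension)
  F[2-3] = -1144.8990 N (compression)
  Rx@0 = +219.8000 N
  Ry@0 = +282.9947 N
  Ry@2 = +1921.6653 N

74.385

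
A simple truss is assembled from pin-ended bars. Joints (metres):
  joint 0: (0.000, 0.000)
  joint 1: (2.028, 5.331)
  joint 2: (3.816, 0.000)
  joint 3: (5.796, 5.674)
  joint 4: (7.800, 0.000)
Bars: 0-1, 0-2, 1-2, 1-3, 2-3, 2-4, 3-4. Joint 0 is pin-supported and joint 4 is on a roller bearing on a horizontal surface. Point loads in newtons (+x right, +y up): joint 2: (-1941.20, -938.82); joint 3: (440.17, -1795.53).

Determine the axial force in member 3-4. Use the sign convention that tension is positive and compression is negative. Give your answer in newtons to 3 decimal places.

-2241.674

N=5 nodes, M=7 members, R=3 reactions → 2N=10, M+R=10
member 0 (0-1): L=5.7037, (cx,cy)=(0.3556,0.9347)
member 1 (0-2): L=3.8160, (cx,cy)=(1.0000,0.0000)
member 2 (1-2): L=5.6229, (cx,cy)=(0.3180,-0.9481)
member 3 (1-3): L=3.7836, (cx,cy)=(0.9959,0.0907)
member 4 (2-3): L=6.0095, (cx,cy)=(0.3295,0.9442)
member 5 (2-4): L=3.9840, (cx,cy)=(1.0000,0.0000)
member 6 (3-4): L=6.0175, (cx,cy)=(0.3330,-0.9429)
solve A·x = −loads:
  F[0-1] = -664.0295 N (compression)
  F[0-2] = -1264.9291 N (compression)
  F[1-2] = +613.2248 N (tension)
  F[1-3] = -432.8814 N (compression)
  F[2-3] = +378.5622 N (tension)
  F[2-4] = +746.5419 N (tension)
  F[3-4] = -2241.6742 N (compression)
  Rx@0 = +1501.0300 N
  Ry@0 = +620.6380 N
  Ry@4 = +2113.7120 N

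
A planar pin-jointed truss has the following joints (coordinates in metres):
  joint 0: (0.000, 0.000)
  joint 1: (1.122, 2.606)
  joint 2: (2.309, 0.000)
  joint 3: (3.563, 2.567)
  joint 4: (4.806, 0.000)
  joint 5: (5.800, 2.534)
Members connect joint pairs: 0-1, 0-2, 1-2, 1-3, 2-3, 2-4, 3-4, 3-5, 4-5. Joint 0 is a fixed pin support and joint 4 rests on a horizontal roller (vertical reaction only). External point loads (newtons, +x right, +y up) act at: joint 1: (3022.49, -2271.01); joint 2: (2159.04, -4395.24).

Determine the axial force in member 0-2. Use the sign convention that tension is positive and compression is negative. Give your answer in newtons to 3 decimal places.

N=6 nodes, M=9 members, R=3 reactions → 2N=12, M+R=12
member 0 (0-1): L=2.8373, (cx,cy)=(0.3955,0.9185)
member 1 (0-2): L=2.3090, (cx,cy)=(1.0000,0.0000)
member 2 (1-2): L=2.8636, (cx,cy)=(0.4145,-0.9100)
member 3 (1-3): L=2.4413, (cx,cy)=(0.9999,-0.0160)
member 4 (2-3): L=2.8569, (cx,cy)=(0.4389,0.8985)
member 5 (2-4): L=2.4970, (cx,cy)=(1.0000,0.0000)
member 6 (3-4): L=2.8521, (cx,cy)=(0.4358,-0.9000)
member 7 (3-5): L=2.2372, (cx,cy)=(0.9999,-0.0148)
member 8 (4-5): L=2.7220, (cx,cy)=(0.3652,0.9309)
solve A·x = −loads:
  F[0-1] = -2597.2032 N (compression)
  F[0-2] = +6208.5942 N (tension)
  F[1-2] = +198.3445 N (tension)
  F[1-3] = -4132.2980 N (compression)
  F[2-3] = +4690.7591 N (tension)
  F[2-4] = +2072.8376 N (tension)
  F[3-4] = -4756.2052 N (compression)
  F[3-5] = -0.0000 N (compression)
  F[4-5] = +0.0000 N (tension)
  Rx@0 = -5181.5300 N
  Ry@0 = +2385.4986 N
  Ry@4 = +4280.7514 N

6208.594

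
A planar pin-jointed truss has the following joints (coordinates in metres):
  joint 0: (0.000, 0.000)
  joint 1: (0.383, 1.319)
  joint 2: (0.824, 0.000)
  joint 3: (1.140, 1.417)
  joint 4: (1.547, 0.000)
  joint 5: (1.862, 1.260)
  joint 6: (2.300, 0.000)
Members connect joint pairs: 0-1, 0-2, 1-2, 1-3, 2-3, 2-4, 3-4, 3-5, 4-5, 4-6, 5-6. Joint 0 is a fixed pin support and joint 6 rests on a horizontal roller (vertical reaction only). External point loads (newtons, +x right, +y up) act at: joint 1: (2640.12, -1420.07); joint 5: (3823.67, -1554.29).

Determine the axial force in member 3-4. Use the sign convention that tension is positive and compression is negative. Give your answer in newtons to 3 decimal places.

N=7 nodes, M=11 members, R=3 reactions → 2N=14, M+R=14
member 0 (0-1): L=1.3735, (cx,cy)=(0.2789,0.9603)
member 1 (0-2): L=0.8240, (cx,cy)=(1.0000,0.0000)
member 2 (1-2): L=1.3908, (cx,cy)=(0.3171,-0.9484)
member 3 (1-3): L=0.7633, (cx,cy)=(0.9917,0.1284)
member 4 (2-3): L=1.4518, (cx,cy)=(0.2177,0.9760)
member 5 (2-4): L=0.7230, (cx,cy)=(1.0000,0.0000)
member 6 (3-4): L=1.4743, (cx,cy)=(0.2761,-0.9611)
member 7 (3-5): L=0.7389, (cx,cy)=(0.9772,-0.2125)
member 8 (4-5): L=1.2988, (cx,cy)=(0.2425,0.9701)
member 9 (4-6): L=0.7530, (cx,cy)=(1.0000,0.0000)
member 10 (5-6): L=1.3340, (cx,cy)=(0.3283,-0.9446)
solve A·x = −loads:
  F[0-1] = +2217.1141 N (tension)
  F[0-2] = +5845.5399 N (tension)
  F[1-2] = -3851.6401 N (compression)
  F[1-3] = -807.2321 N (compression)
  F[2-3] = +3742.6074 N (tension)
  F[2-4] = +3809.6067 N (tension)
  F[3-4] = -3942.1421 N (compression)
  F[3-5] = +1128.1107 N (tension)
  F[4-5] = +3905.5570 N (tension)
  F[4-6] = +1774.0840 N (tension)
  F[5-6] = -5403.0903 N (compression)
  Rx@0 = -6463.7900 N
  Ry@0 = -2129.1692 N
  Ry@6 = +5103.5292 N

-3942.142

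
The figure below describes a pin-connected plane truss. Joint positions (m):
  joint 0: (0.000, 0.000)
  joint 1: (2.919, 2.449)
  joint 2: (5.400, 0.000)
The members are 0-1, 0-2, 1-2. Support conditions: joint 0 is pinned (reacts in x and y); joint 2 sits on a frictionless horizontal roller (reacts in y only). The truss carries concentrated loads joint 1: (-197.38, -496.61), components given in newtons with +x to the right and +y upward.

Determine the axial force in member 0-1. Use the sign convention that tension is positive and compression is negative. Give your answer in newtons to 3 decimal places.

-494.262

N=3 nodes, M=3 members, R=3 reactions → 2N=6, M+R=6
member 0 (0-1): L=3.8103, (cx,cy)=(0.7661,0.6427)
member 1 (0-2): L=5.4000, (cx,cy)=(1.0000,0.0000)
member 2 (1-2): L=3.4861, (cx,cy)=(0.7117,-0.7025)
solve A·x = −loads:
  F[0-1] = -494.2619 N (compression)
  F[0-2] = +181.2678 N (tension)
  F[1-2] = -254.7035 N (compression)
  Rx@0 = +197.3800 N
  Ry@0 = +317.6802 N
  Ry@2 = +178.9298 N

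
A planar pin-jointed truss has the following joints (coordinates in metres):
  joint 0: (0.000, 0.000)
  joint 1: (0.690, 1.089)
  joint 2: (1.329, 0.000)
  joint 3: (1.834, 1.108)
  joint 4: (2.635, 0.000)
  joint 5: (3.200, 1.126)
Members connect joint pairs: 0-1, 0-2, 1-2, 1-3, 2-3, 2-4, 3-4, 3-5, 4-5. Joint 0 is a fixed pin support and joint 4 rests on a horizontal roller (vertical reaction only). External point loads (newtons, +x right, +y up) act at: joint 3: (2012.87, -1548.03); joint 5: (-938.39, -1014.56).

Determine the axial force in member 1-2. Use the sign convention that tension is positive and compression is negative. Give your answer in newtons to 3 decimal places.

N=6 nodes, M=9 members, R=3 reactions → 2N=12, M+R=12
member 0 (0-1): L=1.2892, (cx,cy)=(0.5352,0.8447)
member 1 (0-2): L=1.3290, (cx,cy)=(1.0000,0.0000)
member 2 (1-2): L=1.2626, (cx,cy)=(0.5061,-0.8625)
member 3 (1-3): L=1.1442, (cx,cy)=(0.9999,0.0166)
member 4 (2-3): L=1.2177, (cx,cy)=(0.4147,0.9099)
member 5 (2-4): L=1.3060, (cx,cy)=(1.0000,0.0000)
member 6 (3-4): L=1.3672, (cx,cy)=(0.5859,-0.8104)
member 7 (3-5): L=1.3661, (cx,cy)=(0.9999,0.0132)
member 8 (4-5): L=1.2598, (cx,cy)=(0.4485,0.8938)
solve A·x = −loads:
  F[0-1] = +227.7304 N (tension)
  F[0-2] = +952.5945 N (tension)
  F[1-2] = -218.5615 N (compression)
  F[1-3] = +232.5283 N (tension)
  F[2-3] = +207.1618 N (tension)
  F[2-4] = +756.0674 N (tension)
  F[3-4] = -2154.5806 N (compression)
  F[3-5] = -432.2029 N (compression)
  F[4-5] = -1128.7482 N (compression)
  Rx@0 = -1074.4800 N
  Ry@0 = -192.3671 N
  Ry@4 = +2754.9571 N

-218.561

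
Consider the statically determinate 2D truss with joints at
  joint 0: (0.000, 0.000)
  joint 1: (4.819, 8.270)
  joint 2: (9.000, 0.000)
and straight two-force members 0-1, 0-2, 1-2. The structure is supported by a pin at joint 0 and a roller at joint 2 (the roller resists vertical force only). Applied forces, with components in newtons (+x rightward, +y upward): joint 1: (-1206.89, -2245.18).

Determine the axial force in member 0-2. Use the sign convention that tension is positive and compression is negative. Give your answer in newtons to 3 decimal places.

N=3 nodes, M=3 members, R=3 reactions → 2N=6, M+R=6
member 0 (0-1): L=9.5716, (cx,cy)=(0.5035,0.8640)
member 1 (0-2): L=9.0000, (cx,cy)=(1.0000,0.0000)
member 2 (1-2): L=9.2668, (cx,cy)=(0.4512,-0.8924)
solve A·x = −loads:
  F[0-1] = -2490.7111 N (compression)
  F[0-2] = +47.1039 N (tension)
  F[1-2] = -104.4015 N (compression)
  Rx@0 = +1206.8900 N
  Ry@0 = +2152.0087 N
  Ry@2 = +93.1713 N

47.104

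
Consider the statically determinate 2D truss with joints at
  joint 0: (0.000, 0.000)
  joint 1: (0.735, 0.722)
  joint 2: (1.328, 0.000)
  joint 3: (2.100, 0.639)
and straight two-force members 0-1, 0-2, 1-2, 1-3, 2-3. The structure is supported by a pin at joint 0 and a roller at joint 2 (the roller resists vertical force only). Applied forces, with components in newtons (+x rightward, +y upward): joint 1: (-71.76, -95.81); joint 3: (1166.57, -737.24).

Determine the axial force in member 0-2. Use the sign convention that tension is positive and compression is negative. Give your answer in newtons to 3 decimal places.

170.356

N=4 nodes, M=5 members, R=3 reactions → 2N=8, M+R=8
member 0 (0-1): L=1.0303, (cx,cy)=(0.7134,0.7008)
member 1 (0-2): L=1.3280, (cx,cy)=(1.0000,0.0000)
member 2 (1-2): L=0.9343, (cx,cy)=(0.6347,-0.7728)
member 3 (1-3): L=1.3675, (cx,cy)=(0.9982,-0.0607)
member 4 (2-3): L=1.0022, (cx,cy)=(0.7703,0.6376)
solve A·x = −loads:
  F[0-1] = +1295.8657 N (tension)
  F[0-2] = +170.3556 N (tension)
  F[1-2] = -1449.9206 N (compression)
  F[1-3] = +1920.0097 N (tension)
  F[2-3] = -973.4617 N (compression)
  Rx@0 = -1094.8100 N
  Ry@0 = -908.1035 N
  Ry@2 = +1741.1535 N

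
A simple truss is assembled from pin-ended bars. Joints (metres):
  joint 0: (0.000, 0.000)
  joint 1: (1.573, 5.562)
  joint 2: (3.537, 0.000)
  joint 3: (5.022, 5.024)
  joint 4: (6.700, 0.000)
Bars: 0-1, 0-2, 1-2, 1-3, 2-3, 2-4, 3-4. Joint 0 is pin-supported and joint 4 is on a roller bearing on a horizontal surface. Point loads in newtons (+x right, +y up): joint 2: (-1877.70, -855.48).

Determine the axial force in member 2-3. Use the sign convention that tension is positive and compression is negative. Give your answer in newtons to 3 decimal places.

426.722

N=5 nodes, M=7 members, R=3 reactions → 2N=10, M+R=10
member 0 (0-1): L=5.7802, (cx,cy)=(0.2721,0.9623)
member 1 (0-2): L=3.5370, (cx,cy)=(1.0000,0.0000)
member 2 (1-2): L=5.8986, (cx,cy)=(0.3330,-0.9429)
member 3 (1-3): L=3.4907, (cx,cy)=(0.9881,-0.1541)
member 4 (2-3): L=5.2389, (cx,cy)=(0.2835,0.9590)
member 5 (2-4): L=3.1630, (cx,cy)=(1.0000,0.0000)
member 6 (3-4): L=5.2968, (cx,cy)=(0.3168,-0.9485)
solve A·x = −loads:
  F[0-1] = -419.7035 N (compression)
  F[0-2] = -1763.4827 N (compression)
  F[1-2] = +473.2643 N (tension)
  F[1-3] = -275.0831 N (compression)
  F[2-3] = +426.7222 N (tension)
  F[2-4] = +150.8386 N (tension)
  F[3-4] = -476.1408 N (compression)
  Rx@0 = +1877.7000 N
  Ry@0 = +403.8632 N
  Ry@4 = +451.6168 N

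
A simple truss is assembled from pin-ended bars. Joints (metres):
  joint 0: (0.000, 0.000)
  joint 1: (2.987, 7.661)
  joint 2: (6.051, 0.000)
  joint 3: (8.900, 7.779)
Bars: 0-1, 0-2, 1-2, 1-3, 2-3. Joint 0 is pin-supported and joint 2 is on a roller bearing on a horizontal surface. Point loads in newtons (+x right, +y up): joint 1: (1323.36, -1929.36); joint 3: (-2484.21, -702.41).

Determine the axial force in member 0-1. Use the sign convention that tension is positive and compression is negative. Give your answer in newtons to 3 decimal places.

N=4 nodes, M=5 members, R=3 reactions → 2N=8, M+R=8
member 0 (0-1): L=8.2227, (cx,cy)=(0.3633,0.9317)
member 1 (0-2): L=6.0510, (cx,cy)=(1.0000,0.0000)
member 2 (1-2): L=8.2510, (cx,cy)=(0.3713,-0.9285)
member 3 (1-3): L=5.9142, (cx,cy)=(0.9998,0.0200)
member 4 (2-3): L=8.2843, (cx,cy)=(0.3439,0.9390)
solve A·x = −loads:
  F[0-1] = -2323.1006 N (compression)
  F[0-2] = -316.9561 N (compression)
  F[1-2] = +204.9281 N (tension)
  F[1-3] = -2243.8004 N (compression)
  F[2-3] = -700.3600 N (compression)
  Rx@0 = +1160.8500 N
  Ry@0 = +2164.4028 N
  Ry@2 = +467.3672 N

-2323.101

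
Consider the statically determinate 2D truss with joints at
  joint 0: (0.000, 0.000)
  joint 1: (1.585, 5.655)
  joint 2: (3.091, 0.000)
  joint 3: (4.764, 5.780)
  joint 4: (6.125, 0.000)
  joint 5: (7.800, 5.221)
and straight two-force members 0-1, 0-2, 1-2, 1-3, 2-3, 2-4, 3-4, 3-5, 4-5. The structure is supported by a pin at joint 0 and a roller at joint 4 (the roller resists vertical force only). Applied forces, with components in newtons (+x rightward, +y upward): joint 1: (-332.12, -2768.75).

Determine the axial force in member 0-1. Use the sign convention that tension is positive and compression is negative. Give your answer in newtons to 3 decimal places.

-2449.804

N=6 nodes, M=9 members, R=3 reactions → 2N=12, M+R=12
member 0 (0-1): L=5.8729, (cx,cy)=(0.2699,0.9629)
member 1 (0-2): L=3.0910, (cx,cy)=(1.0000,0.0000)
member 2 (1-2): L=5.8521, (cx,cy)=(0.2573,-0.9663)
member 3 (1-3): L=3.1815, (cx,cy)=(0.9992,0.0393)
member 4 (2-3): L=6.0173, (cx,cy)=(0.2780,0.9606)
member 5 (2-4): L=3.0340, (cx,cy)=(1.0000,0.0000)
member 6 (3-4): L=5.9381, (cx,cy)=(0.2292,-0.9734)
member 7 (3-5): L=3.0870, (cx,cy)=(0.9835,-0.1811)
member 8 (4-5): L=5.4831, (cx,cy)=(0.3055,0.9522)
solve A·x = −loads:
  F[0-1] = -2449.8045 N (compression)
  F[0-2] = +329.0395 N (tension)
  F[1-2] = -432.9896 N (compression)
  F[1-3] = -217.7805 N (compression)
  F[2-3] = +435.5809 N (tension)
  F[2-4] = +96.5062 N (tension)
  F[3-4] = -421.0586 N (compression)
  F[3-5] = -0.0000 N (compression)
  F[4-5] = +0.0000 N (tension)
  Rx@0 = +332.1200 N
  Ry@0 = +2358.9002 N
  Ry@4 = +409.8498 N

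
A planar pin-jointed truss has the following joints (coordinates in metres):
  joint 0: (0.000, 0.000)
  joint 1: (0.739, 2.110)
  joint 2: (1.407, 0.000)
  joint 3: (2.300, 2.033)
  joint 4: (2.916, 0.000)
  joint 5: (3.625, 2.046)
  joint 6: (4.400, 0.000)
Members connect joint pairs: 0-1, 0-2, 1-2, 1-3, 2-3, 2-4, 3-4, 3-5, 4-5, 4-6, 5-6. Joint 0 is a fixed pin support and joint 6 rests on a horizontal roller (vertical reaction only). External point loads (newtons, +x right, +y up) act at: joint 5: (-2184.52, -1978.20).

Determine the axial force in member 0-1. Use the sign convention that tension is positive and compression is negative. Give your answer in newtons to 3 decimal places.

-1445.488

N=7 nodes, M=11 members, R=3 reactions → 2N=14, M+R=14
member 0 (0-1): L=2.2357, (cx,cy)=(0.3305,0.9438)
member 1 (0-2): L=1.4070, (cx,cy)=(1.0000,0.0000)
member 2 (1-2): L=2.2132, (cx,cy)=(0.3018,-0.9534)
member 3 (1-3): L=1.5629, (cx,cy)=(0.9988,-0.0493)
member 4 (2-3): L=2.2205, (cx,cy)=(0.4022,0.9156)
member 5 (2-4): L=1.5090, (cx,cy)=(1.0000,0.0000)
member 6 (3-4): L=2.1243, (cx,cy)=(0.2900,-0.9570)
member 7 (3-5): L=1.3251, (cx,cy)=(1.0000,0.0098)
member 8 (4-5): L=2.1654, (cx,cy)=(0.3274,0.9449)
member 9 (4-6): L=1.4840, (cx,cy)=(1.0000,0.0000)
member 10 (5-6): L=2.1879, (cx,cy)=(0.3542,-0.9352)
solve A·x = −loads:
  F[0-1] = -1445.4876 N (compression)
  F[0-2] = -1706.7146 N (compression)
  F[1-2] = +1478.7848 N (tension)
  F[1-3] = -925.2607 N (compression)
  F[2-3] = -1539.8324 N (compression)
  F[2-4] = -641.1162 N (compression)
  F[3-4] = +1405.4835 N (tension)
  F[3-5] = -1951.0616 N (compression)
  F[4-5] = -1423.5655 N (compression)
  F[4-6] = +232.5626 N (tension)
  F[5-6] = -656.5354 N (compression)
  Rx@0 = +2184.5200 N
  Ry@0 = +1364.2348 N
  Ry@6 = +613.9652 N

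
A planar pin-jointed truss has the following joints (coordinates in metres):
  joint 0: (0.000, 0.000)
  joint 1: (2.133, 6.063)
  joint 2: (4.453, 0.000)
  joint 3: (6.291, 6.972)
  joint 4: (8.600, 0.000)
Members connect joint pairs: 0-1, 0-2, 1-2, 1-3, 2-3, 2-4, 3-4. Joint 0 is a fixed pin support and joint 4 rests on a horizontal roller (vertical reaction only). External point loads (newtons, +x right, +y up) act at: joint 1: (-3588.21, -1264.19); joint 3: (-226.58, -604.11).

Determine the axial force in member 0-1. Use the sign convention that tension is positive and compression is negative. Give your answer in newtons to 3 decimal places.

N=5 nodes, M=7 members, R=3 reactions → 2N=10, M+R=10
member 0 (0-1): L=6.4273, (cx,cy)=(0.3319,0.9433)
member 1 (0-2): L=4.4530, (cx,cy)=(1.0000,0.0000)
member 2 (1-2): L=6.4917, (cx,cy)=(0.3574,-0.9340)
member 3 (1-3): L=4.2562, (cx,cy)=(0.9769,0.2136)
member 4 (2-3): L=7.2102, (cx,cy)=(0.2549,0.9670)
member 5 (2-4): L=4.1470, (cx,cy)=(1.0000,0.0000)
member 6 (3-4): L=7.3444, (cx,cy)=(0.3144,-0.9493)
solve A·x = −loads:
  F[0-1] = -4056.0890 N (compression)
  F[0-2] = -2468.7048 N (compression)
  F[1-2] = +3015.7318 N (tension)
  F[1-3] = +1191.8661 N (tension)
  F[2-3] = -2912.8017 N (compression)
  F[2-4] = -648.4256 N (compression)
  F[3-4] = +2062.4943 N (tension)
  Rx@0 = +3814.7900 N
  Ry@0 = +3826.2139 N
  Ry@4 = -1957.9139 N

-4056.089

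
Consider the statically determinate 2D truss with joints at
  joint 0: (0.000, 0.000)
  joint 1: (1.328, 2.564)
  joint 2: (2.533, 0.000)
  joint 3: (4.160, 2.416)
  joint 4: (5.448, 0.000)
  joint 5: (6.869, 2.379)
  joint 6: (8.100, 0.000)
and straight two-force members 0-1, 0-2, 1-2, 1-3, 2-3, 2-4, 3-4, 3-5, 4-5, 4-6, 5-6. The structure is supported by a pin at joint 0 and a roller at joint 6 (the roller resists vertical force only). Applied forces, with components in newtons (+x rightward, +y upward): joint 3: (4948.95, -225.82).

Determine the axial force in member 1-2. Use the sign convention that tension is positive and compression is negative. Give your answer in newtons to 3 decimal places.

-1589.556

N=7 nodes, M=11 members, R=3 reactions → 2N=14, M+R=14
member 0 (0-1): L=2.8875, (cx,cy)=(0.4599,0.8880)
member 1 (0-2): L=2.5330, (cx,cy)=(1.0000,0.0000)
member 2 (1-2): L=2.8330, (cx,cy)=(0.4253,-0.9050)
member 3 (1-3): L=2.8359, (cx,cy)=(0.9986,-0.0522)
member 4 (2-3): L=2.9128, (cx,cy)=(0.5586,0.8295)
member 5 (2-4): L=2.9150, (cx,cy)=(1.0000,0.0000)
member 6 (3-4): L=2.7379, (cx,cy)=(0.4704,-0.8824)
member 7 (3-5): L=2.7093, (cx,cy)=(0.9999,-0.0137)
member 8 (4-5): L=2.7711, (cx,cy)=(0.5128,0.8585)
member 9 (4-6): L=2.6520, (cx,cy)=(1.0000,0.0000)
member 10 (5-6): L=2.6786, (cx,cy)=(0.4596,-0.8881)
solve A·x = −loads:
  F[0-1] = +1538.6748 N (tension)
  F[0-2] = +4241.2938 N (tension)
  F[1-2] = -1589.5556 N (compression)
  F[1-3] = +1385.6429 N (tension)
  F[2-3] = +1734.3991 N (tension)
  F[2-4] = +2596.4012 N (tension)
  F[3-4] = -1776.9757 N (compression)
  F[3-5] = -1760.6110 N (compression)
  F[4-5] = +1826.4937 N (tension)
  F[4-6] = +823.8272 N (tension)
  F[5-6] = -1792.6235 N (compression)
  Rx@0 = -4948.9500 N
  Ry@0 = -1366.2880 N
  Ry@6 = +1592.1080 N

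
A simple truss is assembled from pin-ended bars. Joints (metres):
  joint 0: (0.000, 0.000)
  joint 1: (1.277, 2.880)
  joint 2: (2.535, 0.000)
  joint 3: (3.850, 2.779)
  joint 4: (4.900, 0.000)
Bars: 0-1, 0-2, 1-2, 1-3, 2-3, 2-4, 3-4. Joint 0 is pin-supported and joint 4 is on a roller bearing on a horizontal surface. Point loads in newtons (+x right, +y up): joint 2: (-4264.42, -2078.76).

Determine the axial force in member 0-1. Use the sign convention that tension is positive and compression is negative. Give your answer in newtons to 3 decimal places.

N=5 nodes, M=7 members, R=3 reactions → 2N=10, M+R=10
member 0 (0-1): L=3.1504, (cx,cy)=(0.4053,0.9142)
member 1 (0-2): L=2.5350, (cx,cy)=(1.0000,0.0000)
member 2 (1-2): L=3.1428, (cx,cy)=(0.4003,-0.9164)
member 3 (1-3): L=2.5750, (cx,cy)=(0.9992,-0.0392)
member 4 (2-3): L=3.0744, (cx,cy)=(0.4277,0.9039)
member 5 (2-4): L=2.3650, (cx,cy)=(1.0000,0.0000)
member 6 (3-4): L=2.9707, (cx,cy)=(0.3534,-0.9355)
solve A·x = −loads:
  F[0-1] = -1097.5265 N (compression)
  F[0-2] = -3819.5452 N (compression)
  F[1-2] = +1133.3492 N (tension)
  F[1-3] = -899.2291 N (compression)
  F[2-3] = +1150.7442 N (tension)
  F[2-4] = +406.3376 N (tension)
  F[3-4] = -1149.6442 N (compression)
  Rx@0 = +4264.4200 N
  Ry@0 = +1003.3199 N
  Ry@4 = +1075.4401 N

-1097.526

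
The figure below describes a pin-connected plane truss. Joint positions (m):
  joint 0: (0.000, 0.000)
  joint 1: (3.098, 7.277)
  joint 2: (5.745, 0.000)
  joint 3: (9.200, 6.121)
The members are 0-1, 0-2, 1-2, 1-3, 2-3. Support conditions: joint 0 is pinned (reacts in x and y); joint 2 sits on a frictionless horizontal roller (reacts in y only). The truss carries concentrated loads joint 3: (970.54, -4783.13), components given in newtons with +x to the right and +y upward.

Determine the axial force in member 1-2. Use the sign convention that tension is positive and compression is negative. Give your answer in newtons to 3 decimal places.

-4829.710

N=4 nodes, M=5 members, R=3 reactions → 2N=8, M+R=8
member 0 (0-1): L=7.9090, (cx,cy)=(0.3917,0.9201)
member 1 (0-2): L=5.7450, (cx,cy)=(1.0000,0.0000)
member 2 (1-2): L=7.7435, (cx,cy)=(0.3418,-0.9398)
member 3 (1-3): L=6.2105, (cx,cy)=(0.9825,-0.1861)
member 4 (2-3): L=7.0288, (cx,cy)=(0.4916,0.8708)
solve A·x = −loads:
  F[0-1] = +4250.2320 N (tension)
  F[0-2] = -694.2992 N (compression)
  F[1-2] = -4829.7101 N (compression)
  F[1-3] = +3374.7872 N (tension)
  F[2-3] = -4771.1641 N (compression)
  Rx@0 = -970.5400 N
  Ry@0 = -3910.5987 N
  Ry@2 = +8693.7287 N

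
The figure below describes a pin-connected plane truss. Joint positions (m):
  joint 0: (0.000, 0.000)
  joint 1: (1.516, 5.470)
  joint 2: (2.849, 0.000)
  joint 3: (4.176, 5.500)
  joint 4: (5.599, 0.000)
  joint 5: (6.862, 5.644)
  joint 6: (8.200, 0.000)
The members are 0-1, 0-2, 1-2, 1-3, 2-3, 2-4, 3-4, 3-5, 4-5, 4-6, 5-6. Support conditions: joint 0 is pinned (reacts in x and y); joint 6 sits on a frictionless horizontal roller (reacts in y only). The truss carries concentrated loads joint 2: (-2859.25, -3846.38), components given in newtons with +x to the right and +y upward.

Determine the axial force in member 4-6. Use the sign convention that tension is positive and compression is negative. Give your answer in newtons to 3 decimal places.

N=7 nodes, M=11 members, R=3 reactions → 2N=14, M+R=14
member 0 (0-1): L=5.6762, (cx,cy)=(0.2671,0.9637)
member 1 (0-2): L=2.8490, (cx,cy)=(1.0000,0.0000)
member 2 (1-2): L=5.6301, (cx,cy)=(0.2368,-0.9716)
member 3 (1-3): L=2.6602, (cx,cy)=(0.9999,0.0113)
member 4 (2-3): L=5.6578, (cx,cy)=(0.2345,0.9721)
member 5 (2-4): L=2.7500, (cx,cy)=(1.0000,0.0000)
member 6 (3-4): L=5.6811, (cx,cy)=(0.2505,-0.9681)
member 7 (3-5): L=2.6899, (cx,cy)=(0.9986,0.0535)
member 8 (4-5): L=5.7836, (cx,cy)=(0.2184,0.9759)
member 9 (4-6): L=2.6010, (cx,cy)=(1.0000,0.0000)
member 10 (5-6): L=5.8004, (cx,cy)=(0.2307,-0.9730)
solve A·x = −loads:
  F[0-1] = -2604.6120 N (compression)
  F[0-2] = -2163.6090 N (compression)
  F[1-2] = +2568.3183 N (tension)
  F[1-3] = -1303.8092 N (compression)
  F[2-3] = +1389.8550 N (tension)
  F[2-4] = +977.7460 N (tension)
  F[3-4] = -1414.9052 N (compression)
  F[3-5] = -624.2364 N (compression)
  F[4-5] = +1403.6790 N (tension)
  F[4-6] = +316.8107 N (tension)
  F[5-6] = -1373.4217 N (compression)
  Rx@0 = +2859.2500 N
  Ry@0 = +2509.9975 N
  Ry@6 = +1336.3825 N

316.811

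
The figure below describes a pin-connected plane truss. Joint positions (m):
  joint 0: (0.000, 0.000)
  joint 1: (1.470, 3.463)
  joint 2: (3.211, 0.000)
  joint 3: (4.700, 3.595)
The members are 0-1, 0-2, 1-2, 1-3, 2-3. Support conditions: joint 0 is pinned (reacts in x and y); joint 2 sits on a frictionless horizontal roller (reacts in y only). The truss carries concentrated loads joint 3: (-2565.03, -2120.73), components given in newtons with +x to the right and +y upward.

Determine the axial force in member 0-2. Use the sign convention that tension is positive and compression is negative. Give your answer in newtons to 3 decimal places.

-1763.446

N=4 nodes, M=5 members, R=3 reactions → 2N=8, M+R=8
member 0 (0-1): L=3.7621, (cx,cy)=(0.3907,0.9205)
member 1 (0-2): L=3.2110, (cx,cy)=(1.0000,0.0000)
member 2 (1-2): L=3.8760, (cx,cy)=(0.4492,-0.8934)
member 3 (1-3): L=3.2327, (cx,cy)=(0.9992,0.0408)
member 4 (2-3): L=3.8912, (cx,cy)=(0.3827,0.9239)
solve A·x = −loads:
  F[0-1] = -2051.4461 N (compression)
  F[0-2] = -1763.4460 N (compression)
  F[1-2] = +2035.0925 N (tension)
  F[1-3] = -1717.1253 N (compression)
  F[2-3] = -2219.5483 N (compression)
  Rx@0 = +2565.0300 N
  Ry@0 = +1888.3575 N
  Ry@2 = +232.3725 N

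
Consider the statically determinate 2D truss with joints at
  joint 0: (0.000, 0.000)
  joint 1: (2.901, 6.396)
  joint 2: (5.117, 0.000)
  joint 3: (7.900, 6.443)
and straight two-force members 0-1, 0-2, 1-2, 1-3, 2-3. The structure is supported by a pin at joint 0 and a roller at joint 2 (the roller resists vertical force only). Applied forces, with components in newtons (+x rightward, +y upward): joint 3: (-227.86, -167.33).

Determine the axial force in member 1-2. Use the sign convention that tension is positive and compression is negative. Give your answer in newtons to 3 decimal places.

205.771

N=4 nodes, M=5 members, R=3 reactions → 2N=8, M+R=8
member 0 (0-1): L=7.0231, (cx,cy)=(0.4131,0.9107)
member 1 (0-2): L=5.1170, (cx,cy)=(1.0000,0.0000)
member 2 (1-2): L=6.7690, (cx,cy)=(0.3274,-0.9449)
member 3 (1-3): L=4.9992, (cx,cy)=(1.0000,0.0094)
member 4 (2-3): L=7.0184, (cx,cy)=(0.3965,0.9180)
solve A·x = −loads:
  F[0-1] = -215.1091 N (compression)
  F[0-2] = -139.0065 N (compression)
  F[1-2] = +205.7708 N (tension)
  F[1-3] = -156.2245 N (compression)
  F[2-3] = -180.6726 N (compression)
  Rx@0 = +227.8600 N
  Ry@0 = +195.9004 N
  Ry@2 = -28.5704 N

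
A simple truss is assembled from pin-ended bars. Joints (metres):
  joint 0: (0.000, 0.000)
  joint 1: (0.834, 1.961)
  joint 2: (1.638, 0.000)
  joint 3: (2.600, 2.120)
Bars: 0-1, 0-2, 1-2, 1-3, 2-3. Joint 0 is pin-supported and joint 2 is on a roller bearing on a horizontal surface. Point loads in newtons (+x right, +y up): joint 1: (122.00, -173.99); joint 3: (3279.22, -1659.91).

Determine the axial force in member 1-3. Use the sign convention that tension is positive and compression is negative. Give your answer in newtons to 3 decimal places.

N=4 nodes, M=5 members, R=3 reactions → 2N=8, M+R=8
member 0 (0-1): L=2.1310, (cx,cy)=(0.3914,0.9202)
member 1 (0-2): L=1.6380, (cx,cy)=(1.0000,0.0000)
member 2 (1-2): L=2.1194, (cx,cy)=(0.3793,-0.9253)
member 3 (1-3): L=1.7731, (cx,cy)=(0.9960,0.0897)
member 4 (2-3): L=2.3281, (cx,cy)=(0.4132,0.9106)
solve A·x = −loads:
  F[0-1] = +5737.3368 N (tension)
  F[0-2] = +1155.8032 N (tension)
  F[1-2] = -5485.1554 N (compression)
  F[1-3] = +4221.2118 N (tension)
  F[2-3] = -2238.4821 N (compression)
  Rx@0 = -3401.2200 N
  Ry@0 = -5279.6910 N
  Ry@2 = +7113.5910 N

4221.212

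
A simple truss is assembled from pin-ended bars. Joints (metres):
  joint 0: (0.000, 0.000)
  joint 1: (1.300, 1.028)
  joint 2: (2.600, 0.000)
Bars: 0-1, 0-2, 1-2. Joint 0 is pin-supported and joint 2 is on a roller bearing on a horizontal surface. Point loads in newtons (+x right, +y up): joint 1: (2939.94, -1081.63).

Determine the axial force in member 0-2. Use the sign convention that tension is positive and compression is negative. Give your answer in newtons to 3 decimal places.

2153.880

N=3 nodes, M=3 members, R=3 reactions → 2N=6, M+R=6
member 0 (0-1): L=1.6573, (cx,cy)=(0.7844,0.6203)
member 1 (0-2): L=2.6000, (cx,cy)=(1.0000,0.0000)
member 2 (1-2): L=1.6573, (cx,cy)=(0.7844,-0.6203)
solve A·x = −loads:
  F[0-1] = +1002.1312 N (tension)
  F[0-2] = +2153.8800 N (tension)
  F[1-2] = -2745.9360 N (compression)
  Rx@0 = -2939.9400 N
  Ry@0 = -621.5920 N
  Ry@2 = +1703.2220 N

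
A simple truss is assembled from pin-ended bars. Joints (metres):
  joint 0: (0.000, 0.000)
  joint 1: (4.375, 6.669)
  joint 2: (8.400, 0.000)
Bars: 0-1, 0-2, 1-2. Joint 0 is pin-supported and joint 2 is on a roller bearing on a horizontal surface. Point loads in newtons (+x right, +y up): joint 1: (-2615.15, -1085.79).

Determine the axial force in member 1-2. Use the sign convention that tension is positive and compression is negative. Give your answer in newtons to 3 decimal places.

1764.551

N=3 nodes, M=3 members, R=3 reactions → 2N=6, M+R=6
member 0 (0-1): L=7.9760, (cx,cy)=(0.5485,0.8361)
member 1 (0-2): L=8.4000, (cx,cy)=(1.0000,0.0000)
member 2 (1-2): L=7.7895, (cx,cy)=(0.5167,-0.8562)
solve A·x = −loads:
  F[0-1] = -3105.3762 N (compression)
  F[0-2] = -911.7821 N (compression)
  F[1-2] = +1764.5514 N (tension)
  Rx@0 = +2615.1500 N
  Ry@0 = +2596.5167 N
  Ry@2 = -1510.7267 N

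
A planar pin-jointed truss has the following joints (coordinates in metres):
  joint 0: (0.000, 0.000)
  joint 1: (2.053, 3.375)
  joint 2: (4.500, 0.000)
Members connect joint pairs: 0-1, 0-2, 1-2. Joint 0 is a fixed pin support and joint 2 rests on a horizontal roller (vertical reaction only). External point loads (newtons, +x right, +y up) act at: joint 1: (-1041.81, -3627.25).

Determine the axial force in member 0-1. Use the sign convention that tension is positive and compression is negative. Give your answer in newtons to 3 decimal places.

N=3 nodes, M=3 members, R=3 reactions → 2N=6, M+R=6
member 0 (0-1): L=3.9504, (cx,cy)=(0.5197,0.8544)
member 1 (0-2): L=4.5000, (cx,cy)=(1.0000,0.0000)
member 2 (1-2): L=4.1687, (cx,cy)=(0.5870,-0.8096)
solve A·x = −loads:
  F[0-1] = -3223.2402 N (compression)
  F[0-2] = +633.3014 N (tension)
  F[1-2] = -1078.9015 N (compression)
  Rx@0 = +1041.8100 N
  Ry@0 = +2753.7754 N
  Ry@2 = +873.4746 N

-3223.240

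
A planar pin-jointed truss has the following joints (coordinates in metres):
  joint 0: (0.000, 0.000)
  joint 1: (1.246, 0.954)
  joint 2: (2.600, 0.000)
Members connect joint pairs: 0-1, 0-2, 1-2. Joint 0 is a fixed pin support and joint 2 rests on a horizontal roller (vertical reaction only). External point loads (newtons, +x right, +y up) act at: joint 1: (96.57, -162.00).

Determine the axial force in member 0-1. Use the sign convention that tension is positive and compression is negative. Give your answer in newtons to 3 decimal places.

-80.489

N=3 nodes, M=3 members, R=3 reactions → 2N=6, M+R=6
member 0 (0-1): L=1.5693, (cx,cy)=(0.7940,0.6079)
member 1 (0-2): L=2.6000, (cx,cy)=(1.0000,0.0000)
member 2 (1-2): L=1.6563, (cx,cy)=(0.8175,-0.5760)
solve A·x = −loads:
  F[0-1] = -80.4886 N (compression)
  F[0-2] = +160.4776 N (tension)
  F[1-2] = -196.3102 N (compression)
  Rx@0 = -96.5700 N
  Ry@0 = +48.9309 N
  Ry@2 = +113.0691 N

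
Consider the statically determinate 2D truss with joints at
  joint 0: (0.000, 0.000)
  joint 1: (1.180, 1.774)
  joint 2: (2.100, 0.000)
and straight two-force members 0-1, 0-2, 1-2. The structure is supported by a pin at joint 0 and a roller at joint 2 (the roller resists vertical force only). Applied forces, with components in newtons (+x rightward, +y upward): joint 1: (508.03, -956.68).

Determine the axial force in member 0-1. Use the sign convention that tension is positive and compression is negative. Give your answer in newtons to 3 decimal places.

N=3 nodes, M=3 members, R=3 reactions → 2N=6, M+R=6
member 0 (0-1): L=2.1306, (cx,cy)=(0.5538,0.8326)
member 1 (0-2): L=2.1000, (cx,cy)=(1.0000,0.0000)
member 2 (1-2): L=1.9984, (cx,cy)=(0.4604,-0.8877)
solve A·x = −loads:
  F[0-1] = +12.0671 N (tension)
  F[0-2] = +501.3468 N (tension)
  F[1-2] = -1088.9952 N (compression)
  Rx@0 = -508.0300 N
  Ry@0 = -10.0474 N
  Ry@2 = +966.7274 N

12.067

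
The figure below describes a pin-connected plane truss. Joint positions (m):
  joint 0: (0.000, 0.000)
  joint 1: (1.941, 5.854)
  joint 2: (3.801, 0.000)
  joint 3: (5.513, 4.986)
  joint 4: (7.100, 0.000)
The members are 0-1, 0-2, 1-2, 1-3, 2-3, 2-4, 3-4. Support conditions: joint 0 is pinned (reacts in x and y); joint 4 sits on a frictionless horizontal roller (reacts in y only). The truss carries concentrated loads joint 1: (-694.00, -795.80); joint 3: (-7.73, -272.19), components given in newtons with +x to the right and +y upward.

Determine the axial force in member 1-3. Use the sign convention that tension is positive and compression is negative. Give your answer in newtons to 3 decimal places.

N=5 nodes, M=7 members, R=3 reactions → 2N=10, M+R=10
member 0 (0-1): L=6.1674, (cx,cy)=(0.3147,0.9492)
member 1 (0-2): L=3.8010, (cx,cy)=(1.0000,0.0000)
member 2 (1-2): L=6.1424, (cx,cy)=(0.3028,-0.9530)
member 3 (1-3): L=3.6759, (cx,cy)=(0.9717,-0.2361)
member 4 (2-3): L=5.2717, (cx,cy)=(0.3248,0.9458)
member 5 (2-4): L=3.2990, (cx,cy)=(1.0000,0.0000)
member 6 (3-4): L=5.2325, (cx,cy)=(0.3033,-0.9529)
solve A·x = −loads:
  F[0-1] = -1281.8585 N (compression)
  F[0-2] = -298.3042 N (compression)
  F[1-2] = +398.3222 N (tension)
  F[1-3] = +174.9027 N (tension)
  F[2-3] = -401.3756 N (compression)
  F[2-4] = -47.3396 N (compression)
  F[3-4] = +156.0827 N (tension)
  Rx@0 = +701.7300 N
  Ry@0 = +1216.7205 N
  Ry@4 = -148.7305 N

174.903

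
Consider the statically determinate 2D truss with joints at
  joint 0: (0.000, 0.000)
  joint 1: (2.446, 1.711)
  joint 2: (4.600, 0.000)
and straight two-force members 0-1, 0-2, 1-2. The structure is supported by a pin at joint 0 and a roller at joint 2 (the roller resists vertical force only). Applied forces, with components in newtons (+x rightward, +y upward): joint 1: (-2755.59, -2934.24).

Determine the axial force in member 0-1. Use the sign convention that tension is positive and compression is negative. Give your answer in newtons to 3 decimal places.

-4185.242

N=3 nodes, M=3 members, R=3 reactions → 2N=6, M+R=6
member 0 (0-1): L=2.9850, (cx,cy)=(0.8194,0.5732)
member 1 (0-2): L=4.6000, (cx,cy)=(1.0000,0.0000)
member 2 (1-2): L=2.7509, (cx,cy)=(0.7830,-0.6220)
solve A·x = −loads:
  F[0-1] = -4185.2421 N (compression)
  F[0-2] = +673.8842 N (tension)
  F[1-2] = -860.6137 N (compression)
  Rx@0 = +2755.5900 N
  Ry@0 = +2398.9494 N
  Ry@2 = +535.2906 N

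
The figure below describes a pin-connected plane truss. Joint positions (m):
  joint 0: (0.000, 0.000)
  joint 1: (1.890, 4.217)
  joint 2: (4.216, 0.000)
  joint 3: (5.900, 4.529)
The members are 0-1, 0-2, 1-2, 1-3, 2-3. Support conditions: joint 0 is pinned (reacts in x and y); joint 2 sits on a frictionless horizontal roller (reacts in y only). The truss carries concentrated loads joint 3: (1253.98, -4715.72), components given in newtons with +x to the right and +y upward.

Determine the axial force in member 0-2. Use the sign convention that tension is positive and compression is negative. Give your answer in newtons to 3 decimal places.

-193.965

N=4 nodes, M=5 members, R=3 reactions → 2N=8, M+R=8
member 0 (0-1): L=4.6212, (cx,cy)=(0.4090,0.9125)
member 1 (0-2): L=4.2160, (cx,cy)=(1.0000,0.0000)
member 2 (1-2): L=4.8159, (cx,cy)=(0.4830,-0.8756)
member 3 (1-3): L=4.0221, (cx,cy)=(0.9970,0.0776)
member 4 (2-3): L=4.8319, (cx,cy)=(0.3485,0.9373)
solve A·x = −loads:
  F[0-1] = +3540.3165 N (tension)
  F[0-2] = -193.9654 N (compression)
  F[1-2] = -3414.3518 N (compression)
  F[1-3] = +3106.3640 N (tension)
  F[2-3] = -5288.2372 N (compression)
  Rx@0 = -1253.9800 N
  Ry@0 = -3230.6802 N
  Ry@2 = +7946.4002 N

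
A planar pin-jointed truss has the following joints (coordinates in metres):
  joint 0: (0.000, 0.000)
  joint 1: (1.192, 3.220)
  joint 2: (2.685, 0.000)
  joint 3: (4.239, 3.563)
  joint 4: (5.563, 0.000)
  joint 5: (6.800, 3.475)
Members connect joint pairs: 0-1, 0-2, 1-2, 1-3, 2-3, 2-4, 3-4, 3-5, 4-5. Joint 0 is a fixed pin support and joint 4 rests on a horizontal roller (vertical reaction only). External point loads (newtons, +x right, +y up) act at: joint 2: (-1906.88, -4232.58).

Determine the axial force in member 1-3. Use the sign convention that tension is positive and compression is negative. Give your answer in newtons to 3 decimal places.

N=6 nodes, M=9 members, R=3 reactions → 2N=12, M+R=12
member 0 (0-1): L=3.4335, (cx,cy)=(0.3472,0.9378)
member 1 (0-2): L=2.6850, (cx,cy)=(1.0000,0.0000)
member 2 (1-2): L=3.5493, (cx,cy)=(0.4206,-0.9072)
member 3 (1-3): L=3.0662, (cx,cy)=(0.9937,0.1119)
member 4 (2-3): L=3.8871, (cx,cy)=(0.3998,0.9166)
member 5 (2-4): L=2.8780, (cx,cy)=(1.0000,0.0000)
member 6 (3-4): L=3.8010, (cx,cy)=(0.3483,-0.9374)
member 7 (3-5): L=2.5625, (cx,cy)=(0.9994,-0.0343)
member 8 (4-5): L=3.6886, (cx,cy)=(0.3354,0.9421)
solve A·x = −loads:
  F[0-1] = -2334.9328 N (compression)
  F[0-2] = -1096.2787 N (compression)
  F[1-2] = +2198.3181 N (tension)
  F[1-3] = -1746.2790 N (compression)
  F[2-3] = +2441.8340 N (tension)
  F[2-4] = +759.1237 N (tension)
  F[3-4] = -2179.3532 N (compression)
  F[3-5] = +0.0000 N (tension)
  F[4-5] = -0.0000 N (compression)
  Rx@0 = +1906.8800 N
  Ry@0 = +2189.7115 N
  Ry@4 = +2042.8685 N

-1746.279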